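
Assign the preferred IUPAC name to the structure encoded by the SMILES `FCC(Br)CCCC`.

The longest carbon chain is 6 atoms: the parent is hexane.
The numbering direction is chosen so that the substituent locant set {1,2} is lower than {5,6} at the first point of difference.
That gives a bromo group at C-2; a fluoro group at C-1.
The substituents are ordered alphabetically, ignoring any di-/tri- multipliers.
The name is 2-bromo-1-fluorohexane.

2-bromo-1-fluorohexane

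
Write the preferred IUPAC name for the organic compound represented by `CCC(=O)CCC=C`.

hept-6-en-3-one

Counting along the main chain through the carbonyl and the multiple bond gives 7 carbons: the parent is heptane.
The highest-priority functional group is a ketone (C=O on an internal carbon), so the name ends in -one.
A C=C double bond in the chain gives the infix -ene-.
Number the chain so that numbering from this end puts the carbonyl group at C-3 rather than C-5.
With this numbering: the carbonyl at C-3; the double bond between C-6 and C-7.
The name is hept-6-en-3-one.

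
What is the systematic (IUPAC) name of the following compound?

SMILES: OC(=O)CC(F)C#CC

3-fluorohex-4-ynoic acid

The longest carbon chain that includes the –COOH group and the multiple bond has 6 carbons, so the parent hydride is hexane.
The principal characteristic group is a carboxylic acid (terminal –COOH), named with the suffix -oic acid.
A C≡C triple bond in the chain gives the infix -yne-.
Choose the numbering such that the carboxylic acid carbon is C-1 by definition.
With this numbering: the triple bond between C-4 and C-5; a fluoro group at C-3.
The name is 3-fluorohex-4-ynoic acid.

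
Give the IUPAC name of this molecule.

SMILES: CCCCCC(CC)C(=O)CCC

5-ethyldecan-4-one

The longest chain bearing the carbonyl is 10 carbons long (decane).
The principal characteristic group is a ketone (C=O on an internal carbon), named with the suffix -one.
The numbering direction is chosen so that numbering from this end puts the carbonyl group at C-4 rather than C-7.
With this numbering: the carbonyl at C-4; an ethyl group at C-5.
Putting it together: 5-ethyldecan-4-one.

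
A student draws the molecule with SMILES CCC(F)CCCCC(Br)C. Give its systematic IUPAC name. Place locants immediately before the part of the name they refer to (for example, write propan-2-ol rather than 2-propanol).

2-bromo-7-fluorononane

The longest carbon chain is 9 atoms: the parent is nonane.
The numbering direction is chosen so that the substituent locant set {2,7} is lower than {3,8} at the first point of difference.
With this numbering: a bromo group at C-2; a fluoro group at C-7.
Prefixes are listed alphabetically: bromo, fluoro.
Assembling the pieces gives 2-bromo-7-fluorononane.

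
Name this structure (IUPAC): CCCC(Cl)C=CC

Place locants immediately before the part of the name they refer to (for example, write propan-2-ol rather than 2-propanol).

4-chlorohept-2-ene

The longest carbon chain that includes the multiple bond has 7 carbons, so the parent hydride is heptane.
A C=C double bond in the chain gives the infix -ene-.
Number the chain so that numbering from this end puts the double bond at C-2 rather than C-5.
With this numbering: the double bond between C-2 and C-3; a chloro group at C-4.
The name is 4-chlorohept-2-ene.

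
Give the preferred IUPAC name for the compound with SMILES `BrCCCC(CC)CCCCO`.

8-bromo-5-ethyloctan-1-ol

Counting along the main chain through the –OH group gives 8 carbons: the parent is octane.
The highest-priority functional group is an alcohol (–OH), so the name ends in -ol.
Choose the numbering such that numbering from this end puts the hydroxyl group at C-1 rather than C-8.
With this numbering: the hydroxyl at C-1; a bromo group at C-8; an ethyl group at C-5.
Prefixes are listed alphabetically: bromo, ethyl.
Assembling the pieces gives 8-bromo-5-ethyloctan-1-ol.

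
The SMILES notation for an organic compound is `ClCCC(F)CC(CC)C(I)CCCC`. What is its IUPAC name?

The longest carbon chain is 10 atoms: the parent is decane.
Number the chain so that the substituent locant set {1,3,5,6} is lower than {5,6,8,10} at the first point of difference.
That gives a chloro group at C-1; an ethyl group at C-5; a fluoro group at C-3; an iodo group at C-6.
Substituent prefixes are cited in alphabetical order (multiplying prefixes like di-/tri- are ignored for ordering).
Assembling the pieces gives 1-chloro-5-ethyl-3-fluoro-6-iododecane.

1-chloro-5-ethyl-3-fluoro-6-iododecane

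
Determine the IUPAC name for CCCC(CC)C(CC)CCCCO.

5,6-diethylnonan-1-ol

The longest carbon chain that includes the –OH group has 9 carbons, so the parent hydride is nonane.
An alcohol (–OH) is the principal characteristic group, giving the suffix -ol.
Number the chain so that numbering from this end puts the hydroxyl group at C-1 rather than C-9.
This places the hydroxyl at C-1; ethyl groups at C-5 and C-6.
Putting it together: 5,6-diethylnonan-1-ol.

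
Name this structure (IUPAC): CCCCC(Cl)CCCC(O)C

6-chlorodecan-2-ol

Counting along the main chain through the –OH group gives 10 carbons: the parent is decane.
The principal characteristic group is an alcohol (–OH), named with the suffix -ol.
Number the chain so that numbering from this end puts the hydroxyl group at C-2 rather than C-9.
This places the hydroxyl at C-2; a chloro group at C-6.
The name is 6-chlorodecan-2-ol.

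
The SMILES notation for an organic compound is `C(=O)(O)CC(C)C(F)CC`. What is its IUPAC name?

Counting along the main chain through the –COOH group gives 6 carbons: the parent is hexane.
The principal characteristic group is a carboxylic acid (terminal –COOH), named with the suffix -oic acid.
Number the chain so that the carboxylic acid carbon is C-1 by definition.
This places a fluoro group at C-4; a methyl group at C-3.
Substituent prefixes are cited in alphabetical order (multiplying prefixes like di-/tri- are ignored for ordering).
Putting it together: 4-fluoro-3-methylhexanoic acid.

4-fluoro-3-methylhexanoic acid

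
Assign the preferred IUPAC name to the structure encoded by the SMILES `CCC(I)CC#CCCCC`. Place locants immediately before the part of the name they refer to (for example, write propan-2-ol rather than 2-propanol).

The longest carbon chain that includes the multiple bond has 10 carbons, so the parent hydride is decane.
The chain contains a C≡C triple bond, so the unsaturation ending is -yne.
Number the chain so that the substituent locant set {3} is lower than {8} at the first point of difference.
With this numbering: the triple bond between C-5 and C-6; an iodo group at C-3.
The name is 3-iododec-5-yne.

3-iododec-5-yne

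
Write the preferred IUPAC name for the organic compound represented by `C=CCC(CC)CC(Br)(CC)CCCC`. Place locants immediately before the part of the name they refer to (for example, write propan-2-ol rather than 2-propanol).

6-bromo-4,6-diethyldec-1-ene

The longest chain bearing the multiple bond is 10 carbons long (decane).
A C=C double bond in the chain gives the infix -ene-.
The numbering direction is chosen so that numbering from this end puts the double bond at C-1 rather than C-9.
That gives the double bond between C-1 and C-2; a bromo group at C-6; ethyl groups at C-4 and C-6.
Prefixes are listed alphabetically: bromo, ethyl.
Putting it together: 6-bromo-4,6-diethyldec-1-ene.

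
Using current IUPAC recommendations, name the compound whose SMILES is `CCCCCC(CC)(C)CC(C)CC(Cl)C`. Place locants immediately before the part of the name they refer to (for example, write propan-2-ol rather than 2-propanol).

2-chloro-6-ethyl-4,6-dimethylundecane

The parent chain contains 11 carbons (undecane).
Choose the numbering such that the substituent locant set {2,4,6,6} is lower than {6,6,8,10} at the first point of difference.
With this numbering: a chloro group at C-2; an ethyl group at C-6; methyl groups at C-4 and C-6.
Prefixes are listed alphabetically: chloro, ethyl, methyl.
The name is 2-chloro-6-ethyl-4,6-dimethylundecane.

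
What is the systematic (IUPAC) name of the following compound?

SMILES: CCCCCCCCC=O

The longest carbon chain that includes the –CHO group has 9 carbons, so the parent hydride is nonane.
The highest-priority functional group is an aldehyde (terminal –CHO), so the name ends in -al.
The numbering direction is chosen so that the aldehyde carbon is C-1 by definition.
Putting it together: nonanal.

nonanal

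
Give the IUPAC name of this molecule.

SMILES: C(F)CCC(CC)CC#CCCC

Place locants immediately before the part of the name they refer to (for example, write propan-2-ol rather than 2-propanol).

The longest chain bearing the multiple bond is 10 carbons long (decane).
The chain contains a C≡C triple bond, so the unsaturation ending is -yne.
Choose the numbering such that numbering from this end puts the triple bond at C-4 rather than C-6.
With this numbering: the triple bond between C-4 and C-5; an ethyl group at C-7; a fluoro group at C-10.
Prefixes are listed alphabetically: ethyl, fluoro.
Assembling the pieces gives 7-ethyl-10-fluorodec-4-yne.

7-ethyl-10-fluorodec-4-yne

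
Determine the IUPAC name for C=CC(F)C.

Counting along the main chain through the multiple bond gives 4 carbons: the parent is butane.
A C=C double bond in the chain gives the infix -ene-.
Number the chain so that numbering from this end puts the double bond at C-1 rather than C-3.
With this numbering: the double bond between C-1 and C-2; a fluoro group at C-3.
Assembling the pieces gives 3-fluorobut-1-ene.

3-fluorobut-1-ene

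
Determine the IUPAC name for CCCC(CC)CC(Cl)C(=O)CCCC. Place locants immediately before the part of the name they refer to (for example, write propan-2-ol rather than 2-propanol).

Counting along the main chain through the carbonyl gives 11 carbons: the parent is undecane.
The highest-priority functional group is a ketone (C=O on an internal carbon), so the name ends in -one.
Number the chain so that numbering from this end puts the carbonyl group at C-5 rather than C-7.
With this numbering: the carbonyl at C-5; a chloro group at C-6; an ethyl group at C-8.
The substituents are ordered alphabetically, ignoring any di-/tri- multipliers.
Putting it together: 6-chloro-8-ethylundecan-5-one.

6-chloro-8-ethylundecan-5-one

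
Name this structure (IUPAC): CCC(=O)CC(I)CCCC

Counting along the main chain through the carbonyl gives 9 carbons: the parent is nonane.
A ketone (C=O on an internal carbon) is the principal characteristic group, giving the suffix -one.
The numbering direction is chosen so that numbering from this end puts the carbonyl group at C-3 rather than C-7.
With this numbering: the carbonyl at C-3; an iodo group at C-5.
Assembling the pieces gives 5-iodononan-3-one.

5-iodononan-3-one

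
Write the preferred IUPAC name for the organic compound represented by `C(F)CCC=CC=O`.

6-fluorohex-2-enal

The longest chain bearing the –CHO group and the multiple bond is 6 carbons long (hexane).
The highest-priority functional group is an aldehyde (terminal –CHO), so the name ends in -al.
There is one C=C double bond, indicated by the ending -ene.
Choose the numbering such that the aldehyde carbon is C-1 by definition.
This places the double bond between C-2 and C-3; a fluoro group at C-6.
Assembling the pieces gives 6-fluorohex-2-enal.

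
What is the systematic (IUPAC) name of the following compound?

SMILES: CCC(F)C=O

2-fluorobutanal

The longest chain bearing the –CHO group is 4 carbons long (butane).
The highest-priority functional group is an aldehyde (terminal –CHO), so the name ends in -al.
The numbering direction is chosen so that the aldehyde carbon is C-1 by definition.
That gives a fluoro group at C-2.
Putting it together: 2-fluorobutanal.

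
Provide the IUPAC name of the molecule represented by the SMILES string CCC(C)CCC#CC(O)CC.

8-methyldec-4-yn-3-ol

The longest chain bearing the –OH group and the multiple bond is 10 carbons long (decane).
The principal characteristic group is an alcohol (–OH), named with the suffix -ol.
The chain contains a C≡C triple bond, so the unsaturation ending is -yne.
The numbering direction is chosen so that numbering from this end puts the hydroxyl group at C-3 rather than C-8.
This places the hydroxyl at C-3; the triple bond between C-4 and C-5; a methyl group at C-8.
Assembling the pieces gives 8-methyldec-4-yn-3-ol.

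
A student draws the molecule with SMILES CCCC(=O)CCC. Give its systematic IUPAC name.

The longest carbon chain that includes the carbonyl has 7 carbons, so the parent hydride is heptane.
The principal characteristic group is a ketone (C=O on an internal carbon), named with the suffix -one.
Both numbering directions give the same locant set; either may be used.
With this numbering: the carbonyl at C-4.
The name is heptan-4-one.

heptan-4-one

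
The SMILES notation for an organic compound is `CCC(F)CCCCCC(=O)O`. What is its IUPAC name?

7-fluorononanoic acid

Counting along the main chain through the –COOH group gives 9 carbons: the parent is nonane.
The highest-priority functional group is a carboxylic acid (terminal –COOH), so the name ends in -oic acid.
Choose the numbering such that the carboxylic acid carbon is C-1 by definition.
With this numbering: a fluoro group at C-7.
Assembling the pieces gives 7-fluorononanoic acid.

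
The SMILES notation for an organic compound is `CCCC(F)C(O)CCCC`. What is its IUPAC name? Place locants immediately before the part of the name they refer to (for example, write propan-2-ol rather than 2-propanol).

4-fluorononan-5-ol

Counting along the main chain through the –OH group gives 9 carbons: the parent is nonane.
The principal characteristic group is an alcohol (–OH), named with the suffix -ol.
Choose the numbering such that the substituent locant set {4} is lower than {6} at the first point of difference.
With this numbering: the hydroxyl at C-5; a fluoro group at C-4.
Assembling the pieces gives 4-fluorononan-5-ol.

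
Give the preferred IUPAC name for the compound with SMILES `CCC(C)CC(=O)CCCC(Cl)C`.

9-chloro-3-methyldecan-5-one

The longest carbon chain that includes the carbonyl has 10 carbons, so the parent hydride is decane.
The highest-priority functional group is a ketone (C=O on an internal carbon), so the name ends in -one.
Choose the numbering such that numbering from this end puts the carbonyl group at C-5 rather than C-6.
This places the carbonyl at C-5; a chloro group at C-9; a methyl group at C-3.
Prefixes are listed alphabetically: chloro, methyl.
The name is 9-chloro-3-methyldecan-5-one.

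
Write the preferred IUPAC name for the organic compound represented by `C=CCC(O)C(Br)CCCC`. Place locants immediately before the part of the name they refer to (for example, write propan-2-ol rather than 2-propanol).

Counting along the main chain through the –OH group and the multiple bond gives 9 carbons: the parent is nonane.
The principal characteristic group is an alcohol (–OH), named with the suffix -ol.
The chain contains a C=C double bond, so the unsaturation ending is -ene.
Number the chain so that numbering from this end puts the hydroxyl group at C-4 rather than C-6.
This places the hydroxyl at C-4; the double bond between C-1 and C-2; a bromo group at C-5.
The name is 5-bromonon-1-en-4-ol.

5-bromonon-1-en-4-ol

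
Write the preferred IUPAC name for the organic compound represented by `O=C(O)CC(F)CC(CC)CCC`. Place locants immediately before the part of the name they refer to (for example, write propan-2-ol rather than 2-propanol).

5-ethyl-3-fluorooctanoic acid

The longest carbon chain that includes the –COOH group has 8 carbons, so the parent hydride is octane.
A carboxylic acid (terminal –COOH) is the principal characteristic group, giving the suffix -oic acid.
Number the chain so that the carboxylic acid carbon is C-1 by definition.
That gives an ethyl group at C-5; a fluoro group at C-3.
Substituent prefixes are cited in alphabetical order (multiplying prefixes like di-/tri- are ignored for ordering).
The name is 5-ethyl-3-fluorooctanoic acid.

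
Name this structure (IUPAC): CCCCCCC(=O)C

octan-2-one

Counting along the main chain through the carbonyl gives 8 carbons: the parent is octane.
The highest-priority functional group is a ketone (C=O on an internal carbon), so the name ends in -one.
Number the chain so that numbering from this end puts the carbonyl group at C-2 rather than C-7.
That gives the carbonyl at C-2.
The name is octan-2-one.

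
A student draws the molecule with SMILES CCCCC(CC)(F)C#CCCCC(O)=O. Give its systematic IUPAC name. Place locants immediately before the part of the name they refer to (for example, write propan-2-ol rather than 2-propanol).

The longest carbon chain that includes the –COOH group and the multiple bond has 11 carbons, so the parent hydride is undecane.
The principal characteristic group is a carboxylic acid (terminal –COOH), named with the suffix -oic acid.
A C≡C triple bond in the chain gives the infix -yne-.
The numbering direction is chosen so that the carboxylic acid carbon is C-1 by definition.
With this numbering: the triple bond between C-5 and C-6; an ethyl group at C-7; a fluoro group at C-7.
Substituent prefixes are cited in alphabetical order (multiplying prefixes like di-/tri- are ignored for ordering).
Putting it together: 7-ethyl-7-fluoroundec-5-ynoic acid.

7-ethyl-7-fluoroundec-5-ynoic acid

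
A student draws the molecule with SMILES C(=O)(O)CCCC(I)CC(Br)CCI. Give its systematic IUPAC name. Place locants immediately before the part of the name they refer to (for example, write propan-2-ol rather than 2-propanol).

7-bromo-5,9-diiodononanoic acid

The longest carbon chain that includes the –COOH group has 9 carbons, so the parent hydride is nonane.
The principal characteristic group is a carboxylic acid (terminal –COOH), named with the suffix -oic acid.
The numbering direction is chosen so that the carboxylic acid carbon is C-1 by definition.
This places a bromo group at C-7; iodo groups at C-5 and C-9.
Prefixes are listed alphabetically: bromo, iodo.
Assembling the pieces gives 7-bromo-5,9-diiodononanoic acid.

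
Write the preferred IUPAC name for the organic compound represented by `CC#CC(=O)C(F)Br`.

Counting along the main chain through the carbonyl and the multiple bond gives 5 carbons: the parent is pentane.
A ketone (C=O on an internal carbon) is the principal characteristic group, giving the suffix -one.
A C≡C triple bond in the chain gives the infix -yne-.
Choose the numbering such that numbering from this end puts the carbonyl group at C-2 rather than C-4.
With this numbering: the carbonyl at C-2; the triple bond between C-3 and C-4; a bromo group at C-1; a fluoro group at C-1.
Prefixes are listed alphabetically: bromo, fluoro.
Assembling the pieces gives 1-bromo-1-fluoropent-3-yn-2-one.

1-bromo-1-fluoropent-3-yn-2-one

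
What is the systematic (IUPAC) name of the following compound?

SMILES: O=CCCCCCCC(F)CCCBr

11-bromo-8-fluoroundecanal

The longest chain bearing the –CHO group is 11 carbons long (undecane).
The highest-priority functional group is an aldehyde (terminal –CHO), so the name ends in -al.
Number the chain so that the aldehyde carbon is C-1 by definition.
That gives a bromo group at C-11; a fluoro group at C-8.
The substituents are ordered alphabetically, ignoring any di-/tri- multipliers.
The name is 11-bromo-8-fluoroundecanal.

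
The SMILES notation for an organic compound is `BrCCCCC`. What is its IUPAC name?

The parent chain contains 5 carbons (pentane).
Choose the numbering such that the substituent locant set {1} is lower than {5} at the first point of difference.
That gives a bromo group at C-1.
Putting it together: 1-bromopentane.

1-bromopentane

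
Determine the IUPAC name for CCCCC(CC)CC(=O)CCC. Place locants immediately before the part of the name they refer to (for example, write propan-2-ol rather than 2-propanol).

6-ethyldecan-4-one

The longest carbon chain that includes the carbonyl has 10 carbons, so the parent hydride is decane.
A ketone (C=O on an internal carbon) is the principal characteristic group, giving the suffix -one.
Number the chain so that numbering from this end puts the carbonyl group at C-4 rather than C-7.
This places the carbonyl at C-4; an ethyl group at C-6.
The name is 6-ethyldecan-4-one.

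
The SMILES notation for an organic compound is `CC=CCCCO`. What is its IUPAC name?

hex-4-en-1-ol

Counting along the main chain through the –OH group and the multiple bond gives 6 carbons: the parent is hexane.
The highest-priority functional group is an alcohol (–OH), so the name ends in -ol.
A C=C double bond in the chain gives the infix -ene-.
Number the chain so that numbering from this end puts the hydroxyl group at C-1 rather than C-6.
That gives the hydroxyl at C-1; the double bond between C-4 and C-5.
Assembling the pieces gives hex-4-en-1-ol.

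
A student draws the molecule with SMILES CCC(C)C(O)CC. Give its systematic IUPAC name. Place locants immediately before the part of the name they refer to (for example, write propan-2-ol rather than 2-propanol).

Counting along the main chain through the –OH group gives 6 carbons: the parent is hexane.
The principal characteristic group is an alcohol (–OH), named with the suffix -ol.
The numbering direction is chosen so that numbering from this end puts the hydroxyl group at C-3 rather than C-4.
That gives the hydroxyl at C-3; a methyl group at C-4.
Putting it together: 4-methylhexan-3-ol.

4-methylhexan-3-ol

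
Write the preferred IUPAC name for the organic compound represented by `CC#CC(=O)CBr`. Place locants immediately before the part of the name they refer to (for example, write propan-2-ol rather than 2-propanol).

1-bromopent-3-yn-2-one

Counting along the main chain through the carbonyl and the multiple bond gives 5 carbons: the parent is pentane.
The principal characteristic group is a ketone (C=O on an internal carbon), named with the suffix -one.
The chain contains a C≡C triple bond, so the unsaturation ending is -yne.
The numbering direction is chosen so that numbering from this end puts the carbonyl group at C-2 rather than C-4.
This places the carbonyl at C-2; the triple bond between C-3 and C-4; a bromo group at C-1.
Assembling the pieces gives 1-bromopent-3-yn-2-one.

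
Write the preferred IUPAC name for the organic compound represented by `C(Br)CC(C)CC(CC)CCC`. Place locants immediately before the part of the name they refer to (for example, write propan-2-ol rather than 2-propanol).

The longest continuous carbon chain has 8 atoms, so the parent hydride is octane.
The numbering direction is chosen so that the substituent locant set {1,3,5} is lower than {4,6,8} at the first point of difference.
With this numbering: a bromo group at C-1; an ethyl group at C-5; a methyl group at C-3.
Substituent prefixes are cited in alphabetical order (multiplying prefixes like di-/tri- are ignored for ordering).
Assembling the pieces gives 1-bromo-5-ethyl-3-methyloctane.

1-bromo-5-ethyl-3-methyloctane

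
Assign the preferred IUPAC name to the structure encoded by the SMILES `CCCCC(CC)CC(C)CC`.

5-ethyl-3-methylnonane

The longest carbon chain is 9 atoms: the parent is nonane.
Choose the numbering such that the substituent locant set {3,5} is lower than {5,7} at the first point of difference.
With this numbering: an ethyl group at C-5; a methyl group at C-3.
The substituents are ordered alphabetically, ignoring any di-/tri- multipliers.
The name is 5-ethyl-3-methylnonane.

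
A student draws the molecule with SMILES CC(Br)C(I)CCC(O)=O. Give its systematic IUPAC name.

Counting along the main chain through the –COOH group gives 6 carbons: the parent is hexane.
The highest-priority functional group is a carboxylic acid (terminal –COOH), so the name ends in -oic acid.
Choose the numbering such that the carboxylic acid carbon is C-1 by definition.
This places a bromo group at C-5; an iodo group at C-4.
The substituents are ordered alphabetically, ignoring any di-/tri- multipliers.
Assembling the pieces gives 5-bromo-4-iodohexanoic acid.

5-bromo-4-iodohexanoic acid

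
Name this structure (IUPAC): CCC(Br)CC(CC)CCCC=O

The longest chain bearing the –CHO group is 9 carbons long (nonane).
An aldehyde (terminal –CHO) is the principal characteristic group, giving the suffix -al.
Choose the numbering such that the aldehyde carbon is C-1 by definition.
With this numbering: a bromo group at C-7; an ethyl group at C-5.
Prefixes are listed alphabetically: bromo, ethyl.
Assembling the pieces gives 7-bromo-5-ethylnonanal.

7-bromo-5-ethylnonanal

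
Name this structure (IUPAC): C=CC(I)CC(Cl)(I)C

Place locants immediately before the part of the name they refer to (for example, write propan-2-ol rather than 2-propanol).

Counting along the main chain through the multiple bond gives 6 carbons: the parent is hexane.
A C=C double bond in the chain gives the infix -ene-.
Choose the numbering such that numbering from this end puts the double bond at C-1 rather than C-5.
With this numbering: the double bond between C-1 and C-2; a chloro group at C-5; iodo groups at C-3 and C-5.
Prefixes are listed alphabetically: chloro, iodo.
Putting it together: 5-chloro-3,5-diiodohex-1-ene.

5-chloro-3,5-diiodohex-1-ene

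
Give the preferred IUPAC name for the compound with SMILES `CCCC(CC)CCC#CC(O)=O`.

6-ethylnon-2-ynoic acid

The longest carbon chain that includes the –COOH group and the multiple bond has 9 carbons, so the parent hydride is nonane.
A carboxylic acid (terminal –COOH) is the principal characteristic group, giving the suffix -oic acid.
A C≡C triple bond in the chain gives the infix -yne-.
Number the chain so that the carboxylic acid carbon is C-1 by definition.
This places the triple bond between C-2 and C-3; an ethyl group at C-6.
Putting it together: 6-ethylnon-2-ynoic acid.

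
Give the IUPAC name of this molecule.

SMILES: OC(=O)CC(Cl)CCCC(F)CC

3-chloro-7-fluorononanoic acid

Counting along the main chain through the –COOH group gives 9 carbons: the parent is nonane.
The principal characteristic group is a carboxylic acid (terminal –COOH), named with the suffix -oic acid.
The numbering direction is chosen so that the carboxylic acid carbon is C-1 by definition.
That gives a chloro group at C-3; a fluoro group at C-7.
The substituents are ordered alphabetically, ignoring any di-/tri- multipliers.
The name is 3-chloro-7-fluorononanoic acid.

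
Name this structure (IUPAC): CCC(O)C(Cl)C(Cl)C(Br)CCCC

6-bromo-4,5-dichlorodecan-3-ol

The longest carbon chain that includes the –OH group has 10 carbons, so the parent hydride is decane.
An alcohol (–OH) is the principal characteristic group, giving the suffix -ol.
The numbering direction is chosen so that numbering from this end puts the hydroxyl group at C-3 rather than C-8.
That gives the hydroxyl at C-3; a bromo group at C-6; chloro groups at C-4 and C-5.
Prefixes are listed alphabetically: bromo, chloro.
Putting it together: 6-bromo-4,5-dichlorodecan-3-ol.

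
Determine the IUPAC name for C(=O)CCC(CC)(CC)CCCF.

The longest carbon chain that includes the –CHO group has 7 carbons, so the parent hydride is heptane.
An aldehyde (terminal –CHO) is the principal characteristic group, giving the suffix -al.
The numbering direction is chosen so that the aldehyde carbon is C-1 by definition.
With this numbering: two ethyl groups at C-4; a fluoro group at C-7.
The substituents are ordered alphabetically, ignoring any di-/tri- multipliers.
The name is 4,4-diethyl-7-fluoroheptanal.

4,4-diethyl-7-fluoroheptanal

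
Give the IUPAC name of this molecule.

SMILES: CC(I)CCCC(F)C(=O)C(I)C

4-fluoro-2,8-diiodononan-3-one

The longest chain bearing the carbonyl is 9 carbons long (nonane).
The principal characteristic group is a ketone (C=O on an internal carbon), named with the suffix -one.
Number the chain so that numbering from this end puts the carbonyl group at C-3 rather than C-7.
With this numbering: the carbonyl at C-3; a fluoro group at C-4; iodo groups at C-2 and C-8.
The substituents are ordered alphabetically, ignoring any di-/tri- multipliers.
Assembling the pieces gives 4-fluoro-2,8-diiodononan-3-one.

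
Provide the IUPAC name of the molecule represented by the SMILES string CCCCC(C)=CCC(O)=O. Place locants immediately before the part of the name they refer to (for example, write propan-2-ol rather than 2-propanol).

The longest carbon chain that includes the –COOH group and the multiple bond has 8 carbons, so the parent hydride is octane.
The principal characteristic group is a carboxylic acid (terminal –COOH), named with the suffix -oic acid.
The chain contains a C=C double bond, so the unsaturation ending is -ene.
Choose the numbering such that the carboxylic acid carbon is C-1 by definition.
With this numbering: the double bond between C-3 and C-4; a methyl group at C-4.
Putting it together: 4-methyloct-3-enoic acid.

4-methyloct-3-enoic acid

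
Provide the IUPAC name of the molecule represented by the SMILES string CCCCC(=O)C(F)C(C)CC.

The longest carbon chain that includes the carbonyl has 9 carbons, so the parent hydride is nonane.
The highest-priority functional group is a ketone (C=O on an internal carbon), so the name ends in -one.
The numbering direction is chosen so that the substituent locant set {3,4} is lower than {6,7} at the first point of difference.
With this numbering: the carbonyl at C-5; a fluoro group at C-4; a methyl group at C-3.
Substituent prefixes are cited in alphabetical order (multiplying prefixes like di-/tri- are ignored for ordering).
The name is 4-fluoro-3-methylnonan-5-one.

4-fluoro-3-methylnonan-5-one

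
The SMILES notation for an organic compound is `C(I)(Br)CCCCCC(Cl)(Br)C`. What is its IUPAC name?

1,7-dibromo-7-chloro-1-iodooctane

The longest continuous carbon chain has 8 atoms, so the parent hydride is octane.
Choose the numbering such that the substituent locant set {1,1,7,7} is lower than {2,2,8,8} at the first point of difference.
That gives bromo groups at C-1 and C-7; a chloro group at C-7; an iodo group at C-1.
Prefixes are listed alphabetically: bromo, chloro, iodo.
Putting it together: 1,7-dibromo-7-chloro-1-iodooctane.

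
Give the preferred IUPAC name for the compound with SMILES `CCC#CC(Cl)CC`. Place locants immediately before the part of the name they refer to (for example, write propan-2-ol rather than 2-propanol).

The longest carbon chain that includes the multiple bond has 7 carbons, so the parent hydride is heptane.
There is one C≡C triple bond, indicated by the ending -yne.
Number the chain so that numbering from this end puts the triple bond at C-3 rather than C-4.
This places the triple bond between C-3 and C-4; a chloro group at C-5.
The name is 5-chlorohept-3-yne.

5-chlorohept-3-yne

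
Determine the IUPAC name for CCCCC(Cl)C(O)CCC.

5-chlorononan-4-ol

The longest chain bearing the –OH group is 9 carbons long (nonane).
The principal characteristic group is an alcohol (–OH), named with the suffix -ol.
The numbering direction is chosen so that numbering from this end puts the hydroxyl group at C-4 rather than C-6.
With this numbering: the hydroxyl at C-4; a chloro group at C-5.
The name is 5-chlorononan-4-ol.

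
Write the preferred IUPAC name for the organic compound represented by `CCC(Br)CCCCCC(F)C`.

The parent chain contains 10 carbons (decane).
Choose the numbering such that the substituent locant set {2,8} is lower than {3,9} at the first point of difference.
This places a bromo group at C-8; a fluoro group at C-2.
Substituent prefixes are cited in alphabetical order (multiplying prefixes like di-/tri- are ignored for ordering).
Assembling the pieces gives 8-bromo-2-fluorodecane.

8-bromo-2-fluorodecane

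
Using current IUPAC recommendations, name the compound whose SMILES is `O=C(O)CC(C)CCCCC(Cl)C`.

The longest carbon chain that includes the –COOH group has 9 carbons, so the parent hydride is nonane.
The principal characteristic group is a carboxylic acid (terminal –COOH), named with the suffix -oic acid.
Number the chain so that the carboxylic acid carbon is C-1 by definition.
This places a chloro group at C-8; a methyl group at C-3.
Prefixes are listed alphabetically: chloro, methyl.
The name is 8-chloro-3-methylnonanoic acid.

8-chloro-3-methylnonanoic acid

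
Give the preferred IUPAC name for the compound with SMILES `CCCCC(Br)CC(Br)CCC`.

4,6-dibromodecane

The longest continuous carbon chain has 10 atoms, so the parent hydride is decane.
The numbering direction is chosen so that the substituent locant set {4,6} is lower than {5,7} at the first point of difference.
With this numbering: bromo groups at C-4 and C-6.
Putting it together: 4,6-dibromodecane.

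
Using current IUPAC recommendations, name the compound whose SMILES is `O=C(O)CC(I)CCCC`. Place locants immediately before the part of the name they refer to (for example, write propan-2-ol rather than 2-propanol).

3-iodoheptanoic acid

Counting along the main chain through the –COOH group gives 7 carbons: the parent is heptane.
A carboxylic acid (terminal –COOH) is the principal characteristic group, giving the suffix -oic acid.
Number the chain so that the carboxylic acid carbon is C-1 by definition.
That gives an iodo group at C-3.
The name is 3-iodoheptanoic acid.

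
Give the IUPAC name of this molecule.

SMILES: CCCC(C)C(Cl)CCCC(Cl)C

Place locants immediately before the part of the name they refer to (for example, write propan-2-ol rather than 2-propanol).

The longest carbon chain is 10 atoms: the parent is decane.
The numbering direction is chosen so that the substituent locant set {2,6,7} is lower than {4,5,9} at the first point of difference.
With this numbering: chloro groups at C-2 and C-6; a methyl group at C-7.
Prefixes are listed alphabetically: chloro, methyl.
Putting it together: 2,6-dichloro-7-methyldecane.

2,6-dichloro-7-methyldecane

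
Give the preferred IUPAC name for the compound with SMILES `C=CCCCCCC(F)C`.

8-fluoronon-1-ene

The longest carbon chain that includes the multiple bond has 9 carbons, so the parent hydride is nonane.
A C=C double bond in the chain gives the infix -ene-.
Choose the numbering such that numbering from this end puts the double bond at C-1 rather than C-8.
This places the double bond between C-1 and C-2; a fluoro group at C-8.
Putting it together: 8-fluoronon-1-ene.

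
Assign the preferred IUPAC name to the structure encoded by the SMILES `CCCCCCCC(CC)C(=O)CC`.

4-ethylundecan-3-one

Counting along the main chain through the carbonyl gives 11 carbons: the parent is undecane.
The highest-priority functional group is a ketone (C=O on an internal carbon), so the name ends in -one.
Choose the numbering such that numbering from this end puts the carbonyl group at C-3 rather than C-9.
This places the carbonyl at C-3; an ethyl group at C-4.
Assembling the pieces gives 4-ethylundecan-3-one.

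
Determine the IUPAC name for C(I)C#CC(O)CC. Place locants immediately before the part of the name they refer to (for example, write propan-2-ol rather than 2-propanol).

6-iodohex-4-yn-3-ol

The longest chain bearing the –OH group and the multiple bond is 6 carbons long (hexane).
The principal characteristic group is an alcohol (–OH), named with the suffix -ol.
The chain contains a C≡C triple bond, so the unsaturation ending is -yne.
Number the chain so that numbering from this end puts the hydroxyl group at C-3 rather than C-4.
This places the hydroxyl at C-3; the triple bond between C-4 and C-5; an iodo group at C-6.
The name is 6-iodohex-4-yn-3-ol.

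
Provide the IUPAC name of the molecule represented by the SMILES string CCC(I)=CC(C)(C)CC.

The longest carbon chain that includes the multiple bond has 7 carbons, so the parent hydride is heptane.
A C=C double bond in the chain gives the infix -ene-.
Number the chain so that numbering from this end puts the double bond at C-3 rather than C-4.
With this numbering: the double bond between C-3 and C-4; an iodo group at C-3; two methyl groups at C-5.
Prefixes are listed alphabetically: iodo, methyl.
Assembling the pieces gives 3-iodo-5,5-dimethylhept-3-ene.

3-iodo-5,5-dimethylhept-3-ene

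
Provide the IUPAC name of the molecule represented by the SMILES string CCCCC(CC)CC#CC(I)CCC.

8-ethyl-4-iodododec-5-yne

The longest chain bearing the multiple bond is 12 carbons long (dodecane).
The chain contains a C≡C triple bond, so the unsaturation ending is -yne.
The numbering direction is chosen so that numbering from this end puts the triple bond at C-5 rather than C-7.
With this numbering: the triple bond between C-5 and C-6; an ethyl group at C-8; an iodo group at C-4.
The substituents are ordered alphabetically, ignoring any di-/tri- multipliers.
Putting it together: 8-ethyl-4-iodododec-5-yne.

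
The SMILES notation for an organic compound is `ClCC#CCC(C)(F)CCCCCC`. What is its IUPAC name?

The longest carbon chain that includes the multiple bond has 11 carbons, so the parent hydride is undecane.
There is one C≡C triple bond, indicated by the ending -yne.
Choose the numbering such that numbering from this end puts the triple bond at C-2 rather than C-9.
That gives the triple bond between C-2 and C-3; a chloro group at C-1; a fluoro group at C-5; a methyl group at C-5.
Substituent prefixes are cited in alphabetical order (multiplying prefixes like di-/tri- are ignored for ordering).
Putting it together: 1-chloro-5-fluoro-5-methylundec-2-yne.

1-chloro-5-fluoro-5-methylundec-2-yne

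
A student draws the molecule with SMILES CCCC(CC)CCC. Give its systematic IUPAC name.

4-ethylheptane

The longest carbon chain is 7 atoms: the parent is heptane.
The molecule is symmetric, so either numbering direction gives the same locants.
This places an ethyl group at C-4.
Assembling the pieces gives 4-ethylheptane.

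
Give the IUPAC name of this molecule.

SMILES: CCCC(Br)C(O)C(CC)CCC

4-bromo-6-ethylnonan-5-ol

Counting along the main chain through the –OH group gives 9 carbons: the parent is nonane.
The principal characteristic group is an alcohol (–OH), named with the suffix -ol.
Choose the numbering such that the locant sets are identical either way, so the alphabetically earlier bromo substituent takes the lower locant (4 rather than 6).
With this numbering: the hydroxyl at C-5; a bromo group at C-4; an ethyl group at C-6.
The substituents are ordered alphabetically, ignoring any di-/tri- multipliers.
Assembling the pieces gives 4-bromo-6-ethylnonan-5-ol.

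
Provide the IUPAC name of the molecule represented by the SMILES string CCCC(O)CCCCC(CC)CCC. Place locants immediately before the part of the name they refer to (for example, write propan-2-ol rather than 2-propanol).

9-ethyldodecan-4-ol

The longest chain bearing the –OH group is 12 carbons long (dodecane).
The highest-priority functional group is an alcohol (–OH), so the name ends in -ol.
The numbering direction is chosen so that numbering from this end puts the hydroxyl group at C-4 rather than C-9.
This places the hydroxyl at C-4; an ethyl group at C-9.
The name is 9-ethyldodecan-4-ol.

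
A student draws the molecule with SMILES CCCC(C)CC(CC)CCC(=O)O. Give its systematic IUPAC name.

4-ethyl-6-methylnonanoic acid

Counting along the main chain through the –COOH group gives 9 carbons: the parent is nonane.
The principal characteristic group is a carboxylic acid (terminal –COOH), named with the suffix -oic acid.
Number the chain so that the carboxylic acid carbon is C-1 by definition.
With this numbering: an ethyl group at C-4; a methyl group at C-6.
The substituents are ordered alphabetically, ignoring any di-/tri- multipliers.
Assembling the pieces gives 4-ethyl-6-methylnonanoic acid.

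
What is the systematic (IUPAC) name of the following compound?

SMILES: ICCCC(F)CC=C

The longest carbon chain that includes the multiple bond has 7 carbons, so the parent hydride is heptane.
A C=C double bond in the chain gives the infix -ene-.
The numbering direction is chosen so that numbering from this end puts the double bond at C-1 rather than C-6.
This places the double bond between C-1 and C-2; a fluoro group at C-4; an iodo group at C-7.
The substituents are ordered alphabetically, ignoring any di-/tri- multipliers.
Assembling the pieces gives 4-fluoro-7-iodohept-1-ene.

4-fluoro-7-iodohept-1-ene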